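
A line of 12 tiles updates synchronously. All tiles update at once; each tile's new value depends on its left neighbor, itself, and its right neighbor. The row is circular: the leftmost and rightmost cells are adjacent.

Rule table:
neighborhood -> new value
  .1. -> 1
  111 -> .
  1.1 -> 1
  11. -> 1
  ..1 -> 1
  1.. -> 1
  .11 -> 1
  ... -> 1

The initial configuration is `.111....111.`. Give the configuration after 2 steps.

.111....111.

11.111111.11
.111....111.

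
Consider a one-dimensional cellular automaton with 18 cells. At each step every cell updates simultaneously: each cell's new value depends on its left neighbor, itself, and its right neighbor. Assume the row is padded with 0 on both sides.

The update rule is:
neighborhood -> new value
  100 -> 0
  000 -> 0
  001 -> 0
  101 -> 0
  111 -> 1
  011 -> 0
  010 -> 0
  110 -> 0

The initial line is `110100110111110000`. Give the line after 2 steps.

step 1: 000000000011100000
step 2: 000000000001000000

000000000001000000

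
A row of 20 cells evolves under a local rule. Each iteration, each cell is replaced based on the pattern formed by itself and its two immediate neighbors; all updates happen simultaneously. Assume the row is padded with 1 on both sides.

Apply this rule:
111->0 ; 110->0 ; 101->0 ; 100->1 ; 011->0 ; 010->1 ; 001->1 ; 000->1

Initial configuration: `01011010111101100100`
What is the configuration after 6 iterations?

11111111111111100000

iteration 1: 01000010000000011111
iteration 2: 01111111111111100000
iteration 3: 00000000000000011111
iteration 4: 11111111111111100000
iteration 5: 00000000000000011111  (repeats iteration 3; period 2)
iteration 6: 11111111111111100000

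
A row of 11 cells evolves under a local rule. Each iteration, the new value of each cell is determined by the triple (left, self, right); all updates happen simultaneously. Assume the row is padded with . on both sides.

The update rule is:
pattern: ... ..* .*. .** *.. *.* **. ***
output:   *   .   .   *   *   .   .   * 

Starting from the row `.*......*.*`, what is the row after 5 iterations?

iteration 1: ..*****....
iteration 2: *.****.****
iteration 3: ..***..***.
iteration 4: *.**.*.**.*
iteration 5: ..*....*...

..*....*...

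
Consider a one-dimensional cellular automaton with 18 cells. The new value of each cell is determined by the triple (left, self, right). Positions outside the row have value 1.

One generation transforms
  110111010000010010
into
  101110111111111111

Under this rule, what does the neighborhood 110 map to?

At position 1 the neighborhood is 110; the next row has 0 there.

0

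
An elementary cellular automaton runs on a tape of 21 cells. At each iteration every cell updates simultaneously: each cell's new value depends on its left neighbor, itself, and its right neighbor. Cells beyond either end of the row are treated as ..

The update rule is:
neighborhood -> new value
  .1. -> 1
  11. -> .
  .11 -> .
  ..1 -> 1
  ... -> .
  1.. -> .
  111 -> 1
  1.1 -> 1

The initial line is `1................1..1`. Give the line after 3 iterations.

1.............11.11..

1...............11.11
1..............1..1..
1.............11.11..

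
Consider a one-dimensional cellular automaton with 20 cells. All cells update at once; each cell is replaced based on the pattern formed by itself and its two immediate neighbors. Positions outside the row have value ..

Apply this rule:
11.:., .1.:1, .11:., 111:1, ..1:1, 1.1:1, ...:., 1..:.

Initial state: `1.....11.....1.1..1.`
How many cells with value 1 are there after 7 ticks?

5

tick 1: 1....1......1111.11.
tick 2: 1...11.....1.11.1...
tick 3: 1..1......111..11...
tick 4: 1.11.....1.1..1.....
tick 5: 11......1111.11.....
tick 6: .......1.11.1.......
tick 7: ......111..11.......
count of 1: 5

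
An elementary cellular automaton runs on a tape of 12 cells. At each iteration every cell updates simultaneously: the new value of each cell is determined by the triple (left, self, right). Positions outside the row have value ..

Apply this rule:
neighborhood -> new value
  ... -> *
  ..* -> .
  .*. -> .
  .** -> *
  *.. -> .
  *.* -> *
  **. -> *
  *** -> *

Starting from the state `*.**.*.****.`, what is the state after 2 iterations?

.**********.

iteration 1: .****.*****.
iteration 2: .**********.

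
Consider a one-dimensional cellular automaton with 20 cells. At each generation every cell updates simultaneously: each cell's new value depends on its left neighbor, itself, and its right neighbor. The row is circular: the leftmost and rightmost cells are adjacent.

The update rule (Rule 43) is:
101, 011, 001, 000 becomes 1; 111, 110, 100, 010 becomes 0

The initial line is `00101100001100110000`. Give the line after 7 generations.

11011001111001100111
00110011000011001100
11100110011110011001
00001100110000110011
01111001100111100110
11000011001100001100
10011110011001111001

10011110011001111001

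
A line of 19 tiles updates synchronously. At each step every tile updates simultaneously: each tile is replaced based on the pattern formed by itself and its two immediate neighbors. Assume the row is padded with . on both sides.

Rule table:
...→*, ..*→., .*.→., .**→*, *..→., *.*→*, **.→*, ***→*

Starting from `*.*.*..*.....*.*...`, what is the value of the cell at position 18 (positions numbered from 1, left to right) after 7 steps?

*

.*.*.....***..*..**
..*..***.***.....**
*....*******.***.**
..**.**************
*.*****************
.******************
.******************
position 18 holds *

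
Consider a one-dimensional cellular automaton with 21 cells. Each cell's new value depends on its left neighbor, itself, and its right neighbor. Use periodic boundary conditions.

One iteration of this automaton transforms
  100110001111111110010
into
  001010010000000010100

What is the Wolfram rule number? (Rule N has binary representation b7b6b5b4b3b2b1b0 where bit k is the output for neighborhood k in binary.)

position 9: 111 → 0  (bit 7 = 0)
position 4: 110 → 1  (bit 6 = 1)
position 20: 101 → 0  (bit 5 = 0)
position 1: 100 → 0  (bit 4 = 0)
position 3: 011 → 0  (bit 3 = 0)
position 0: 010 → 0  (bit 2 = 0)
position 2: 001 → 1  (bit 1 = 1)
position 6: 000 → 0  (bit 0 = 0)
bits b7..b0 = 01000010 = 66

66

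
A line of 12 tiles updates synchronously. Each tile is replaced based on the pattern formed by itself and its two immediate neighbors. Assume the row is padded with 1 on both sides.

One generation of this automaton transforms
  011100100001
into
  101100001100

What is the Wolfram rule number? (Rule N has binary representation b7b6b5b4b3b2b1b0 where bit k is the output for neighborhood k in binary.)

position 2: 111 → 1  (bit 7 = 1)
position 3: 110 → 1  (bit 6 = 1)
position 0: 101 → 1  (bit 5 = 1)
position 4: 100 → 0  (bit 4 = 0)
position 1: 011 → 0  (bit 3 = 0)
position 6: 010 → 0  (bit 2 = 0)
position 5: 001 → 0  (bit 1 = 0)
position 8: 000 → 1  (bit 0 = 1)
bits b7..b0 = 11100001 = 225

225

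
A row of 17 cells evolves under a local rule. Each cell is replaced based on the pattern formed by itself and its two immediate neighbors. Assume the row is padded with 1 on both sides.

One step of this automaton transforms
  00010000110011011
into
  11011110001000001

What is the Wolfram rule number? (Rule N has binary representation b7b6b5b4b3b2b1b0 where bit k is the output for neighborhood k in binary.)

position 16: 111 → 1  (bit 7 = 1)
position 9: 110 → 0  (bit 6 = 0)
position 14: 101 → 0  (bit 5 = 0)
position 0: 100 → 1  (bit 4 = 1)
position 8: 011 → 0  (bit 3 = 0)
position 3: 010 → 1  (bit 2 = 1)
position 2: 001 → 0  (bit 1 = 0)
position 1: 000 → 1  (bit 0 = 1)
bits b7..b0 = 10010101 = 149

149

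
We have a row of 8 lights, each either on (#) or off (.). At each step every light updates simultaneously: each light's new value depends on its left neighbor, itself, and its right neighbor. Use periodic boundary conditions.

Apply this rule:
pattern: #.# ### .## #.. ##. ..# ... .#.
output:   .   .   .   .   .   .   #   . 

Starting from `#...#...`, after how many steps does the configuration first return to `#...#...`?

..#...#.
#...#...

2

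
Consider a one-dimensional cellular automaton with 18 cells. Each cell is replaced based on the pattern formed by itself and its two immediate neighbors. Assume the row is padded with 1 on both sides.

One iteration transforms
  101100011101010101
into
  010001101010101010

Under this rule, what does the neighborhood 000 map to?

1

At position 5 the neighborhood is 000; the next row has 1 there.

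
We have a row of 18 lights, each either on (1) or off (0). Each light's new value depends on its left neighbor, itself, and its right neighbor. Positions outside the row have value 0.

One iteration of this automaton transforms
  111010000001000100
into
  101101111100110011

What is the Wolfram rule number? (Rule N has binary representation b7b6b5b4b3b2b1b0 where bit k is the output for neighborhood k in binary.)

121

position 1: 111 → 0  (bit 7 = 0)
position 2: 110 → 1  (bit 6 = 1)
position 3: 101 → 1  (bit 5 = 1)
position 5: 100 → 1  (bit 4 = 1)
position 0: 011 → 1  (bit 3 = 1)
position 4: 010 → 0  (bit 2 = 0)
position 10: 001 → 0  (bit 1 = 0)
position 6: 000 → 1  (bit 0 = 1)
bits b7..b0 = 01111001 = 121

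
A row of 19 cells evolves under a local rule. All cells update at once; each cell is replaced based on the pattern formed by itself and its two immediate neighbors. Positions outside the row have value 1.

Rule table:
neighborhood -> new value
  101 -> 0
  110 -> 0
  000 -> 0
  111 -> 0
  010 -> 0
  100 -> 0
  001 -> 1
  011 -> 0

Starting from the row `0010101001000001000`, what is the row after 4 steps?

step 1: 0100000010000010001
step 2: 0000000100000100010
step 3: 0000001000001000100
step 4: 0000010000010001001

0000010000010001001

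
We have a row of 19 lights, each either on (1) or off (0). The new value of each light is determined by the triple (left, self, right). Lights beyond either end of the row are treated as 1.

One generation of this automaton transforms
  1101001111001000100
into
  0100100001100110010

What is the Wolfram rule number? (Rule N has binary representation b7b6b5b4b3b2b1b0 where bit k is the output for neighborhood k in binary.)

position 0: 111 → 0  (bit 7 = 0)
position 1: 110 → 1  (bit 6 = 1)
position 2: 101 → 0  (bit 5 = 0)
position 4: 100 → 1  (bit 4 = 1)
position 6: 011 → 0  (bit 3 = 0)
position 3: 010 → 0  (bit 2 = 0)
position 5: 001 → 0  (bit 1 = 0)
position 14: 000 → 1  (bit 0 = 1)
bits b7..b0 = 01010001 = 81

81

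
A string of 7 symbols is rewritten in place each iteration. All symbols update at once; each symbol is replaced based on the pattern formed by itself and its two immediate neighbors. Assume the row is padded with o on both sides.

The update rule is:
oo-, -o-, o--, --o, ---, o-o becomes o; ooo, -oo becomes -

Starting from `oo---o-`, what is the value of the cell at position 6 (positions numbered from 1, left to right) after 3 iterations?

-oooooo
o------
ooooooo
position 6 holds o

o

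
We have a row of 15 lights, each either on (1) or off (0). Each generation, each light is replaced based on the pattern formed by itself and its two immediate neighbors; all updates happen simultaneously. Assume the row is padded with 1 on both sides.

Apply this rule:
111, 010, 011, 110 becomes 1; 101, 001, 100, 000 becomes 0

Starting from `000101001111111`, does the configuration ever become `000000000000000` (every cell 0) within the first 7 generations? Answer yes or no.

no

generation 1: 000101001111111  (fixed point — unchanged through generation 7)
generation 7 is 000101001111111, still not uniform 0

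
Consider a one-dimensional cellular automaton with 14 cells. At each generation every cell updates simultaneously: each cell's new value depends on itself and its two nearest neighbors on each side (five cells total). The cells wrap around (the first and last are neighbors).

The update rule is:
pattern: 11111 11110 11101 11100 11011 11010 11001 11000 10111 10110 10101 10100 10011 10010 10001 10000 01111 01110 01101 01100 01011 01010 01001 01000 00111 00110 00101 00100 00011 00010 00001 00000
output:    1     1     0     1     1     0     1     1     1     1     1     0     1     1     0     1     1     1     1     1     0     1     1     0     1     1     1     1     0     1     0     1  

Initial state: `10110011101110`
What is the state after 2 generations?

generation 1: 10111111011100
generation 2: 10111110111111

10111110111111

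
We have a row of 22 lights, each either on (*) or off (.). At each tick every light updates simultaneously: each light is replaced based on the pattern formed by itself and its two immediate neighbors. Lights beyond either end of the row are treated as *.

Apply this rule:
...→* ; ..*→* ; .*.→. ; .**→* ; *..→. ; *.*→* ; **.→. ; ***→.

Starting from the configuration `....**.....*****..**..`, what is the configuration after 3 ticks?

...****..*****.....**.

tick 1: .****..*****.....**..*
tick 2: **....**.....*****..**
tick 3: ...****..*****.....**.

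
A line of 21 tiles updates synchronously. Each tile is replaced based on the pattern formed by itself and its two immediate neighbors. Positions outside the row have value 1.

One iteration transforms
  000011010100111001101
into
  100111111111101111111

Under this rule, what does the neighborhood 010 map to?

1

At position 7 the neighborhood is 010; the next row has 1 there.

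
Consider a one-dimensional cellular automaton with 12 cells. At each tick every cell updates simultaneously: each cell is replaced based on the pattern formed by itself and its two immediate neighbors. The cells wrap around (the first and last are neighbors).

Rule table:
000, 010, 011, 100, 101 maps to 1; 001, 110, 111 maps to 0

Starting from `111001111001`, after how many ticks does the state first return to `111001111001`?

000101000101
110111110111
001100001100
101011101011
011110011110
010001010001
111101111101
000011000011
111010111010
100111100111
010100010100
011111011111
110000110000
101110101110
111001111001

15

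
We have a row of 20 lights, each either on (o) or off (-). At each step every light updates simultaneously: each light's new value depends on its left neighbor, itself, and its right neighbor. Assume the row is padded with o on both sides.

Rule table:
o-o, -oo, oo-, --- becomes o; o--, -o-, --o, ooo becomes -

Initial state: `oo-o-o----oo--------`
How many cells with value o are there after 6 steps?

-oo-o--oo-oo-oooooo-
oooo---ooooooo----oo
---o-o-o-----o-oo-o-
-o--o-o--ooo--oooo-o
o----o---o-o--o--ooo
o-oo---o--o------o--
count of o: 6

6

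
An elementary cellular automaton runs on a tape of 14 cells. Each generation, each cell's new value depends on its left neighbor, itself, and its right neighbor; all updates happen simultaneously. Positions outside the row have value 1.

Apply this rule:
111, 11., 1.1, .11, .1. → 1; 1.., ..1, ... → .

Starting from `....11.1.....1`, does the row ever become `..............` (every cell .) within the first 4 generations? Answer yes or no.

no

....1111.....1
....1111.....1  (fixed point — unchanged through generation 4)
generation 4 is ....1111.....1, still not uniform .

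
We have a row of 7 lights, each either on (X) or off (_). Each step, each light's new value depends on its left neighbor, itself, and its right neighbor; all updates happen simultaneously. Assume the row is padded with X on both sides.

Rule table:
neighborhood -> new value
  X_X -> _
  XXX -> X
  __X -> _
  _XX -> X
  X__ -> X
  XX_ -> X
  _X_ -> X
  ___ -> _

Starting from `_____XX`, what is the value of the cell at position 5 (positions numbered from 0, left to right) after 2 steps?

X

X____XX
XX___XX
position 5 holds X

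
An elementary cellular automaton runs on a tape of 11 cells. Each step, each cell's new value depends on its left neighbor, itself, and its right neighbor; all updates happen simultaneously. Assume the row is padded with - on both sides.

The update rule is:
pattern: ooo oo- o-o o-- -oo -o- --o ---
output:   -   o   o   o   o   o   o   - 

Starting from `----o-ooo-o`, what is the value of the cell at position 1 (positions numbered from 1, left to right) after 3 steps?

---oooo-ooo
--oo--ooo-o
-oooooo-ooo
position 1 holds -

-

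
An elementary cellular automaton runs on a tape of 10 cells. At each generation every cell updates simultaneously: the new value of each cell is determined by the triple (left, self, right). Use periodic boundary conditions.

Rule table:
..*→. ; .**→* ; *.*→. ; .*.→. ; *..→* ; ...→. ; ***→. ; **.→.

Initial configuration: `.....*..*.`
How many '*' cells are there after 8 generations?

2

......*..*
*......*..
.*......*.
..*......*
*..*......
.*..*.....
..*..*....
...*..*...
count of *: 2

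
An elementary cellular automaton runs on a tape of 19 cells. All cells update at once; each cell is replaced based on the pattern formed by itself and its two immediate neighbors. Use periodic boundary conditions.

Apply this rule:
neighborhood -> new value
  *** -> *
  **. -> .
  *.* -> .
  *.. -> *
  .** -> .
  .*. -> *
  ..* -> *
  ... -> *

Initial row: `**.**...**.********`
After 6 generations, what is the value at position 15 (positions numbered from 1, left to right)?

*

generation 1: *....***....*******
generation 2: .****.*.****.******
generation 3: ..**..*..**...****.
generation 4: **..*****..***.**.*
generation 5: *.**.***.**.*......
generation 6: *.....*.....*******
position 15 holds *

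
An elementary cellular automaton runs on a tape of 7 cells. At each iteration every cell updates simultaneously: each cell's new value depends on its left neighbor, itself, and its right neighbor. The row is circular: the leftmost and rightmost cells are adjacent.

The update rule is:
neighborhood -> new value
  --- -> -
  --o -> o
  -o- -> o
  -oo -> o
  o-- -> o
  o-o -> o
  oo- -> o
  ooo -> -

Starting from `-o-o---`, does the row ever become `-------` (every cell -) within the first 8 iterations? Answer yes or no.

iteration 1: ooooo--
iteration 2: o---ooo
iteration 3: oo-oo--
iteration 4: ooooooo
iteration 5: -------
all cells are - at iteration 5

yes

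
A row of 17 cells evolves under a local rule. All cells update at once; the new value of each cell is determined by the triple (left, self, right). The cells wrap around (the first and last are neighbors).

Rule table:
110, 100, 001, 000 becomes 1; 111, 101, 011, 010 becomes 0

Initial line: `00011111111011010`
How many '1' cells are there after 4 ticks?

11100000001001001
00111111110110110
11000000010010011
01111111101101100
count of 1: 12

12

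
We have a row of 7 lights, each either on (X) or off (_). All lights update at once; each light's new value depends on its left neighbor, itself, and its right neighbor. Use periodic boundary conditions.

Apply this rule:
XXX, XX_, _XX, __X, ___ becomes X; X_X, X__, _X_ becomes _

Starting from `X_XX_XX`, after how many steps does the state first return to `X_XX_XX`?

1

step 1: X_XX_XX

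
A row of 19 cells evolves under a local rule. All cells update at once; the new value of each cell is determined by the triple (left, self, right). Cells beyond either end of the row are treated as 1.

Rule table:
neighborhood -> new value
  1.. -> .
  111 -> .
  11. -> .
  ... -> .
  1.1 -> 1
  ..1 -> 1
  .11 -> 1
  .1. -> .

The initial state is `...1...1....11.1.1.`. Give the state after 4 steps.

..1...1....11.1.1.1
.1...1....11.1.1.11
1...1....11.1.1.11.
...1....11.1.1.11.1

...1....11.1.1.11.1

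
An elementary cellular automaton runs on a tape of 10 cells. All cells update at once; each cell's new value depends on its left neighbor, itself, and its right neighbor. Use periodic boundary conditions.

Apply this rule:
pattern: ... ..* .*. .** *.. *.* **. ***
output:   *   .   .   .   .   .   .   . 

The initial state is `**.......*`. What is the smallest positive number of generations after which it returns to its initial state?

generation 1: ...*****..
generation 2: **.......*

2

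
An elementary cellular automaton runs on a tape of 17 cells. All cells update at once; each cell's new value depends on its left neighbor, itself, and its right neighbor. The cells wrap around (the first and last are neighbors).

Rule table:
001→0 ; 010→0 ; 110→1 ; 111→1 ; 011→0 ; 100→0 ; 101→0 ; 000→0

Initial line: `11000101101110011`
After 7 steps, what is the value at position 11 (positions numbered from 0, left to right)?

step 1: 11000000100110001
step 2: 11000000000010000
step 3: 01000000000000000
step 4: 00000000000000000
step 5: 00000000000000000  (fixed point — unchanged through step 7)
position 11 holds 0

0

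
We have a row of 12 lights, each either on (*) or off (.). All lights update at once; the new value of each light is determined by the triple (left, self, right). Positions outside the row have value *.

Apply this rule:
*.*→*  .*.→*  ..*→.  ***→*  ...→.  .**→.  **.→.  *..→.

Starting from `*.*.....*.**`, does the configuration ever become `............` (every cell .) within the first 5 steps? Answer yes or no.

yes

step 1: .**.....**.*
step 2: *.........*.
step 3: ..........**
step 4: ...........*
step 5: ............
all cells are . at step 5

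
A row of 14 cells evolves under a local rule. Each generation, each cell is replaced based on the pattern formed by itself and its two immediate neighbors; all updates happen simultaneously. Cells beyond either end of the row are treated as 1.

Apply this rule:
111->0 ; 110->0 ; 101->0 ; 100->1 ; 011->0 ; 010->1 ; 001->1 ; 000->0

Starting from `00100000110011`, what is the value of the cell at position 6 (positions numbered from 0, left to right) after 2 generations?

11110001001100
00001011110011
position 6 holds 1

1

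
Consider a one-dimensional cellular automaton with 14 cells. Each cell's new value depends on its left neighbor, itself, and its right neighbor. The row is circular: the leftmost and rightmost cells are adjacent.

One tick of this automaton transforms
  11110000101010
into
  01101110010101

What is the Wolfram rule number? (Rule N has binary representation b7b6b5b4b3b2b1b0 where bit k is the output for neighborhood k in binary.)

177

position 1: 111 → 1  (bit 7 = 1)
position 3: 110 → 0  (bit 6 = 0)
position 9: 101 → 1  (bit 5 = 1)
position 4: 100 → 1  (bit 4 = 1)
position 0: 011 → 0  (bit 3 = 0)
position 8: 010 → 0  (bit 2 = 0)
position 7: 001 → 0  (bit 1 = 0)
position 5: 000 → 1  (bit 0 = 1)
bits b7..b0 = 10110001 = 177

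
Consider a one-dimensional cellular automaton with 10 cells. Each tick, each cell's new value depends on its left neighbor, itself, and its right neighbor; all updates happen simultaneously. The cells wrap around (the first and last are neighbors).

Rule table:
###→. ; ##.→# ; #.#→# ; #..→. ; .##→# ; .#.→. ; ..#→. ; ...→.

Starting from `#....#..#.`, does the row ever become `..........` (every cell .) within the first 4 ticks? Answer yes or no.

.........#
..........
all cells are . at tick 2

yes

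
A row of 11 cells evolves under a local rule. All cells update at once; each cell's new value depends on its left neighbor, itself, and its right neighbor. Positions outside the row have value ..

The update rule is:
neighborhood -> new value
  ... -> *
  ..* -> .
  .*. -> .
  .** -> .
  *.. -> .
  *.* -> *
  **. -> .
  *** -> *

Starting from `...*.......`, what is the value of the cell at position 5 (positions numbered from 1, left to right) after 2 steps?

step 1: **...******
step 2: ...*..****.
position 5 holds .

.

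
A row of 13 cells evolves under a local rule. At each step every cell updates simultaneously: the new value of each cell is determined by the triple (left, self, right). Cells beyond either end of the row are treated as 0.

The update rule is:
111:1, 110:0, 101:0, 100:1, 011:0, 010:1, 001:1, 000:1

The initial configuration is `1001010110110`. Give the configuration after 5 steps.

0101111011001

1111010000001
0110011111111
1001101111110
1110000111101
0101111011001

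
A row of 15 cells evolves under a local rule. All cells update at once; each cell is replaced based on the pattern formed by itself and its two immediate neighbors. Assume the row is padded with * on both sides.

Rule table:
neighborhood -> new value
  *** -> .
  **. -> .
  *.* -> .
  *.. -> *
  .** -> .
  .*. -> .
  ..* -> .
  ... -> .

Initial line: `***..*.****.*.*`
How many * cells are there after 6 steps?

step 1: ...*...........
step 2: *...*..........
step 3: .*...*.........
step 4: ..*...*........
step 5: *..*...*.......
step 6: .*..*...*......
count of *: 3

3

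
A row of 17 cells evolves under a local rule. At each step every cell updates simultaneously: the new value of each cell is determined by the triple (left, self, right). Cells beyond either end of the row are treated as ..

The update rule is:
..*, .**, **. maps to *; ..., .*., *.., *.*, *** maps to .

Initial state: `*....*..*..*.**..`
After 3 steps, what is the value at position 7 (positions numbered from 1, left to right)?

....*..*..*..**..
...*..*..*..***..
..*..*..*..**.*..
position 7 holds .

.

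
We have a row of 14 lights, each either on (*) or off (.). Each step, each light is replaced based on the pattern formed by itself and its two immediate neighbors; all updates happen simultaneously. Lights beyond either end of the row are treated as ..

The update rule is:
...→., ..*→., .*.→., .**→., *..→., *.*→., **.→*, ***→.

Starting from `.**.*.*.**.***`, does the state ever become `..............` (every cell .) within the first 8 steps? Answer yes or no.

step 1: ..*......*...*
step 2: ..............
all cells are . at step 2

yes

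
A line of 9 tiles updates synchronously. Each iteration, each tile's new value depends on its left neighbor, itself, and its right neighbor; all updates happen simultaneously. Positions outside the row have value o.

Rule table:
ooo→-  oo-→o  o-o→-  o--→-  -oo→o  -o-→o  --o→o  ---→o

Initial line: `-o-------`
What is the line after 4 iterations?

-o-oooooo
-o-o-----
-o-o-oooo
-o-o-o---

-o-o-o---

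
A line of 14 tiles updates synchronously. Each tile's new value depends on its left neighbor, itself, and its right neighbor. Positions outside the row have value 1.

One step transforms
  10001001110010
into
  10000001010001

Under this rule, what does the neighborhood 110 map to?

1

At position 0 the neighborhood is 110; the next row has 1 there.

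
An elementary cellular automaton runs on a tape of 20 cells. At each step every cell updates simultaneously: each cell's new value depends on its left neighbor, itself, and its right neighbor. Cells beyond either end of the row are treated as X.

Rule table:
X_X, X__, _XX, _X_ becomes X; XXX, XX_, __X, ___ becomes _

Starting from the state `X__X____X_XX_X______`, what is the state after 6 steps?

_X_XX___XXX_XXX_____
XXXX_X__X__XX__X____
____XXX_XX_X_X_XX___
X___X__XX_XXXXXX_X__
_X__XX_X_XX_____XXX_
XXX_X_XXXX_X____X__X

XXX_X_XXXX_X____X__X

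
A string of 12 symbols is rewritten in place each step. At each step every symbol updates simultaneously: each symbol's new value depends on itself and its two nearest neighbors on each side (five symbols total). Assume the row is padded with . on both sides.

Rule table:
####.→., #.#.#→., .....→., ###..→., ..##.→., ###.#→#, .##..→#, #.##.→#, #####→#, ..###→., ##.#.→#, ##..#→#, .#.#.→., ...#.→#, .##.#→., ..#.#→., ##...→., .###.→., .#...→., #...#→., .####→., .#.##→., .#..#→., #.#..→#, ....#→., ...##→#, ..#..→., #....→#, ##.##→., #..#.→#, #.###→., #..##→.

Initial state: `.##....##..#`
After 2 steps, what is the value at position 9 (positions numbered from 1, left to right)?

.

#.#.#.#.###.
............
position 9 holds .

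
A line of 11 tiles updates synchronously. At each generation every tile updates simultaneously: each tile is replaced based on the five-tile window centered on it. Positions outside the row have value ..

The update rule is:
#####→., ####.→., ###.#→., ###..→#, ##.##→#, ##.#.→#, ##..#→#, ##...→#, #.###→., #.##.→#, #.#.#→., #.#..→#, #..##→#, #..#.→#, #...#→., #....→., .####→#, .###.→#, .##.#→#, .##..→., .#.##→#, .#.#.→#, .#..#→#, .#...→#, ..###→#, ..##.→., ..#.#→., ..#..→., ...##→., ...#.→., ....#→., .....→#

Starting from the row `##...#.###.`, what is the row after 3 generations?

..#...#.###
...#...#.##
#...#...##.

#...#...##.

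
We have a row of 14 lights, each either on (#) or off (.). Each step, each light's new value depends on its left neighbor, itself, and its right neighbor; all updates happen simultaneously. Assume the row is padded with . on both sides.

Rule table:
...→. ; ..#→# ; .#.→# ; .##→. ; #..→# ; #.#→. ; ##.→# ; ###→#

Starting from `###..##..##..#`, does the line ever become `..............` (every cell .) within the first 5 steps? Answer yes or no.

step 1: .####.###.####
step 2: #.###..##..###
step 3: #..####.###.##
step 4: ###.###..##..#
step 5: .##..####.####
step 5 is .##..####.####, still not uniform .

no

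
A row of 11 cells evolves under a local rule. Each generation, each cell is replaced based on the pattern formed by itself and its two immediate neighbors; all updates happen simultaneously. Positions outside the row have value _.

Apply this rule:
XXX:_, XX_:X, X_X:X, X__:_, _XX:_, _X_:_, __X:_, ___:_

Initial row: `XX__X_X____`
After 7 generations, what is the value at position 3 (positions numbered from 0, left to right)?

_

generation 1: _X___X_____
generation 2: ___________
generation 3: ___________  (fixed point — unchanged through generation 7)
position 3 holds _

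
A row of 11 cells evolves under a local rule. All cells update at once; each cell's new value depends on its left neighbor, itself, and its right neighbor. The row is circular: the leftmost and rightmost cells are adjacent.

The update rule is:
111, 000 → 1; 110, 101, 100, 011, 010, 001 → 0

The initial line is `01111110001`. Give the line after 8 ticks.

00111100100
10011000001
00000011100
11111001001
11110000000
01100111110
00000011100  (repeats tick 3; period 4)
tick 8: 11111001001

11111001001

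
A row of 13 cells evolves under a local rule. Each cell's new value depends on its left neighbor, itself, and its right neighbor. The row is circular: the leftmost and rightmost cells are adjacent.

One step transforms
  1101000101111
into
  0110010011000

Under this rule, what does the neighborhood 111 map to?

0

At position 0 the neighborhood is 111; the next row has 0 there.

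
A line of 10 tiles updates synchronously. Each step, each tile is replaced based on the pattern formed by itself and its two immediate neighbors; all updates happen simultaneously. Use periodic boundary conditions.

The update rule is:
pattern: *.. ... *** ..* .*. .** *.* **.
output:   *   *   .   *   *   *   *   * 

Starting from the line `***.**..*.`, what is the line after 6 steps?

***.......

*.********
***.......
*.********  (repeats step 1; period 2)
step 6: ***.......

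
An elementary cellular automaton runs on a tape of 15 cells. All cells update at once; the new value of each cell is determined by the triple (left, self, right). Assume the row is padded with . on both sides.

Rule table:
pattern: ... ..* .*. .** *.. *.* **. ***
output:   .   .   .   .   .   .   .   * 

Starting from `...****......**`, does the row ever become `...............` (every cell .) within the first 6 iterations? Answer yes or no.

....**.........
...............
all cells are . at iteration 2

yes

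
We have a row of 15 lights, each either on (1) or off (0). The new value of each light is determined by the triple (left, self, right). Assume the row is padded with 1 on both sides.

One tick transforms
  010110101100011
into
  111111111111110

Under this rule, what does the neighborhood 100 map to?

1

At position 10 the neighborhood is 100; the next row has 1 there.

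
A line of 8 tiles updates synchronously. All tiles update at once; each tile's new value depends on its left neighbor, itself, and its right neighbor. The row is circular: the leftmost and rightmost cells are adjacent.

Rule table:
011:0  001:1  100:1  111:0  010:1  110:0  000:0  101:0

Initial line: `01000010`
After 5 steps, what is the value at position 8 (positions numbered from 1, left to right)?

step 1: 11100111
step 2: 00011000
step 3: 00100100
step 4: 01111110
step 5: 10000001
position 8 holds 1

1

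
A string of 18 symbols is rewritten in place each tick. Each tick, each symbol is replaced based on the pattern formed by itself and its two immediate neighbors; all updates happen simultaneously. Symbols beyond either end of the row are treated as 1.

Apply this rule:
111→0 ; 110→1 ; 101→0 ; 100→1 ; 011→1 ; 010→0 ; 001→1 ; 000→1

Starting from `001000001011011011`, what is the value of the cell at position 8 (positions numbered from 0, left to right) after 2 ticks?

1

tick 1: 110111110011011010
tick 2: 010100011111011000
position 8 holds 1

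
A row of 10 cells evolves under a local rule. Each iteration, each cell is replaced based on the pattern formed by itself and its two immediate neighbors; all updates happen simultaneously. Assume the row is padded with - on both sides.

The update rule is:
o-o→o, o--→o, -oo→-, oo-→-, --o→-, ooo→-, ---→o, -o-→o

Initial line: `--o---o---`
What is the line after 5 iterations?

ooo-oooooo

o-ooo-oooo
oo---o----
--oo-ooooo
o---o-----
ooo-oooooo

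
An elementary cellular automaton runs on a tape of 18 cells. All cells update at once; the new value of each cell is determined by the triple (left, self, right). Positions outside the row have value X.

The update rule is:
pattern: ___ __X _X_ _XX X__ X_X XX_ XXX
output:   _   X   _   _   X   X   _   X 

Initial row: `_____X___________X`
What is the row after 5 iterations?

X___X_X_________X_
_X_X_X_X_______X_X
X_X_X_X_X_____X_X_
_X_X_X_X_X___X_X_X
X_X_X_X_X_X_X_X_X_

X_X_X_X_X_X_X_X_X_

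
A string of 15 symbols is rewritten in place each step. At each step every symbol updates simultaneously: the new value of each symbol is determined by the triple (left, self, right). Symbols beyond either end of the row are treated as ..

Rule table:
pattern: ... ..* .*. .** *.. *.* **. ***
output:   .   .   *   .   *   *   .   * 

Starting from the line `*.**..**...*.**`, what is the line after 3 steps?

**..*...*..**..
..*.**..**...*.
..**..*...*..**

..**..*...*..**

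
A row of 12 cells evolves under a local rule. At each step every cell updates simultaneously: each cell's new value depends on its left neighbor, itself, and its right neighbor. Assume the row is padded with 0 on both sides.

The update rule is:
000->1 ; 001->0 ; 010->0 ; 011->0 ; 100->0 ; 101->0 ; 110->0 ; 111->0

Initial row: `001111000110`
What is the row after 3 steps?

100000010000

100000010000
001111000111
100000010000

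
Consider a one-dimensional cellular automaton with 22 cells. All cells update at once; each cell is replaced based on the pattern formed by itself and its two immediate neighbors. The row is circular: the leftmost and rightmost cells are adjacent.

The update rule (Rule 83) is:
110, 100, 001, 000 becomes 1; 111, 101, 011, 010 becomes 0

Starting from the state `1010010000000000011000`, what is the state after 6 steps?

step 1: 0001101111111111101111
step 2: 1110100000000000100001
step 3: 0010011111111111011110
step 4: 1101100000000001000011
step 5: 0100111111111110111100
step 6: 1011000000000010000111

1011000000000010000111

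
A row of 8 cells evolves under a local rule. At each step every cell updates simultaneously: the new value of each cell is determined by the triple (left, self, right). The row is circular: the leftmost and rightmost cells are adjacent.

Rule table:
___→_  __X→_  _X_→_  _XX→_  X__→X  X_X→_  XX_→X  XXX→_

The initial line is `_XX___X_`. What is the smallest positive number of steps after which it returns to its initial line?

__XX___X
X__XX___
_X__XX__
__X__XX_
___X__XX
X___X__X
XX___X__
_XX___X_

8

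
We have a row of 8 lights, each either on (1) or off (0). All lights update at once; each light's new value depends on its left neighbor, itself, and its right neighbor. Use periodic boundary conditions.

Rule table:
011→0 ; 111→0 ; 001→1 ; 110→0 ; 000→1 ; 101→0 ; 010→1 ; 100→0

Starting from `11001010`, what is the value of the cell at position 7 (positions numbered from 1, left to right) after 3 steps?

00011010
11100010
00001110
position 7 holds 1

1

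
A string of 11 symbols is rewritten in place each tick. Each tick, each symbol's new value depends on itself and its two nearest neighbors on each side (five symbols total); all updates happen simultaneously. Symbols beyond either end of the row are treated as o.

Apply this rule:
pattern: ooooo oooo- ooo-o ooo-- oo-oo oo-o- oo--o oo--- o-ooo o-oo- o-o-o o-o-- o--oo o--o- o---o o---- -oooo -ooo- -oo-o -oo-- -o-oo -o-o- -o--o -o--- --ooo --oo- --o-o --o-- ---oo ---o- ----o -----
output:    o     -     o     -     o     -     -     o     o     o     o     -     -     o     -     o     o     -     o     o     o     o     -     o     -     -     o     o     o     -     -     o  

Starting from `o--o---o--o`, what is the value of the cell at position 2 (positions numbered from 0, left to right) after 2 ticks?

-

--ooo--o---
------ooo-o
position 2 holds -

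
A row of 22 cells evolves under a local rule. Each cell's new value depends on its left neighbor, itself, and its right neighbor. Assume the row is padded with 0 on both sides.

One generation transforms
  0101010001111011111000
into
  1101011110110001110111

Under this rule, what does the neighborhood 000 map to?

At position 7 the neighborhood is 000; the next row has 1 there.

1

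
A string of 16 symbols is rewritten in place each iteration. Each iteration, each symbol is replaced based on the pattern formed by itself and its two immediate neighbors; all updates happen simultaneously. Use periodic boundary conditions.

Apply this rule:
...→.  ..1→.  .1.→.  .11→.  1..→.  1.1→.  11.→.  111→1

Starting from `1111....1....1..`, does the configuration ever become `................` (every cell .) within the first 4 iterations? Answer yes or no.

yes

iteration 1: .11.............
iteration 2: ................
all cells are . at iteration 2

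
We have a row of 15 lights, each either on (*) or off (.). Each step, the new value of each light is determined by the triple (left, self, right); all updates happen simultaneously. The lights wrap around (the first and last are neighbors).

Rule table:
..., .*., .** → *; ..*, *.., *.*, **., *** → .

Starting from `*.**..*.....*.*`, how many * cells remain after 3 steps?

..*...*.***.*.*
..*.*.*.*...*.*
..*.*.*.*.*.*.*
count of *: 7

7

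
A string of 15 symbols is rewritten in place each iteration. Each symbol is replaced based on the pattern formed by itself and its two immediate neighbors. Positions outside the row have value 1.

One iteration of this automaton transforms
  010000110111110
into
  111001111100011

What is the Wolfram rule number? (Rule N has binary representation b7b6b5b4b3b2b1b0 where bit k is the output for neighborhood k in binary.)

126

position 10: 111 → 0  (bit 7 = 0)
position 7: 110 → 1  (bit 6 = 1)
position 0: 101 → 1  (bit 5 = 1)
position 2: 100 → 1  (bit 4 = 1)
position 6: 011 → 1  (bit 3 = 1)
position 1: 010 → 1  (bit 2 = 1)
position 5: 001 → 1  (bit 1 = 1)
position 3: 000 → 0  (bit 0 = 0)
bits b7..b0 = 01111110 = 126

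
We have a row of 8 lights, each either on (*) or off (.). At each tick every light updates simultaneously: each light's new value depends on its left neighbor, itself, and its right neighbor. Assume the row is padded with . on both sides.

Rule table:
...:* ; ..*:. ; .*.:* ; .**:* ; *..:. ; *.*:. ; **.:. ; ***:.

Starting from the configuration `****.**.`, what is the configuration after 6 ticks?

*....*..
*.**.*.*
*.*..*.*
*.*..*.*  (fixed point — unchanged through tick 6)

*.*..*.*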